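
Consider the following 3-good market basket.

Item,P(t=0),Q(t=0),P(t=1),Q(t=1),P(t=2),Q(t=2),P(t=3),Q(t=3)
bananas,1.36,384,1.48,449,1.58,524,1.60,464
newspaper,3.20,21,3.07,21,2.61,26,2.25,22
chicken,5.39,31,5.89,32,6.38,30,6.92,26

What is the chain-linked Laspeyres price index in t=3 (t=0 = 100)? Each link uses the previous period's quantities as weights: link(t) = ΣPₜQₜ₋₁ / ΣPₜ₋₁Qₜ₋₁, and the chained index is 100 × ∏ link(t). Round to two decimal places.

Link t=0→t=1:
ΣP(t=1)Q(t=0) = 1.48×384 + 3.07×21 + 5.89×31 = 568.32 + 64.47 + 182.59 = 815.38
ΣP(t=0)Q(t=0) = 1.36×384 + 3.20×21 + 5.39×31 = 522.24 + 67.2 + 167.09 = 756.53
link = 815.38/756.53 = 1.077789
Link t=1→t=2:
ΣP(t=2)Q(t=1) = 1.58×449 + 2.61×21 + 6.38×32 = 709.42 + 54.81 + 204.16 = 968.39
ΣP(t=1)Q(t=1) = 1.48×449 + 3.07×21 + 5.89×32 = 664.52 + 64.47 + 188.48 = 917.47
link = 968.39/917.47 = 1.055500
Link t=2→t=3:
ΣP(t=3)Q(t=2) = 1.60×524 + 2.25×26 + 6.92×30 = 838.4 + 58.5 + 207.6 = 1104.5
ΣP(t=2)Q(t=2) = 1.58×524 + 2.61×26 + 6.38×30 = 827.92 + 67.86 + 191.4 = 1087.18
link = 1104.5/1087.18 = 1.015931
Chained index = 100 × 1.077789 × 1.055500 × 1.015931 = 115.5731

115.57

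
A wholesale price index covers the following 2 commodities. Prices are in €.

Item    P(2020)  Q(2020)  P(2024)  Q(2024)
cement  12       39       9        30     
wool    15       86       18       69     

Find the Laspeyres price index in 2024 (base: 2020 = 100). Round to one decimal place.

108.0

Laspeyres price index uses base-period quantities as weights.
ΣP(2024)·Q(2020) = 9×39 + 18×86 = 351 + 1548 = 1899
ΣP(2020)·Q(2020) = 12×39 + 15×86 = 468 + 1290 = 1758
Index = 1899 / 1758 × 100 = 108.0205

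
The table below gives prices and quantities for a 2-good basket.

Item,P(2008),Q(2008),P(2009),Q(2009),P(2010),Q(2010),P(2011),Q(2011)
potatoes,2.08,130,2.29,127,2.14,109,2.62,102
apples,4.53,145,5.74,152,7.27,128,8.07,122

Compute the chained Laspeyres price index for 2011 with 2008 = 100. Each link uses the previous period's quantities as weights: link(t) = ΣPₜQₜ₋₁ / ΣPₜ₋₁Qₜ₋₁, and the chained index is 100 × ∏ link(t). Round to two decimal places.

Link 2008→2009:
ΣP(2009)Q(2008) = 2.29×130 + 5.74×145 = 297.7 + 832.3 = 1130
ΣP(2008)Q(2008) = 2.08×130 + 4.53×145 = 270.4 + 656.85 = 927.25
link = 1130/927.25 = 1.218657
Link 2009→2010:
ΣP(2010)Q(2009) = 2.14×127 + 7.27×152 = 271.78 + 1105.04 = 1376.82
ΣP(2009)Q(2009) = 2.29×127 + 5.74×152 = 290.83 + 872.48 = 1163.31
link = 1376.82/1163.31 = 1.183537
Link 2010→2011:
ΣP(2011)Q(2010) = 2.62×109 + 8.07×128 = 285.58 + 1032.96 = 1318.54
ΣP(2010)Q(2010) = 2.14×109 + 7.27×128 = 233.26 + 930.56 = 1163.82
link = 1318.54/1163.82 = 1.132942
Chained index = 100 × 1.218657 × 1.183537 × 1.132942 = 163.4071

163.41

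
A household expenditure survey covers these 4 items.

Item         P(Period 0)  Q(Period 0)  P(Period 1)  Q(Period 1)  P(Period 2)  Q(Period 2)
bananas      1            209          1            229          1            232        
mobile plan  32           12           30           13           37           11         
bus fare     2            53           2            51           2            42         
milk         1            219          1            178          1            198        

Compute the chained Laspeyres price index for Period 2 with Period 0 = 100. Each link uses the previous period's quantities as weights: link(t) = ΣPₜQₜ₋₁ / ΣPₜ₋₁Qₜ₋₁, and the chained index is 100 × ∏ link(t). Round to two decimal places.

107.24

Link Period 0→Period 1:
ΣP(Period 1)Q(Period 0) = 1×209 + 30×12 + 2×53 + 1×219 = 209 + 360 + 106 + 219 = 894
ΣP(Period 0)Q(Period 0) = 1×209 + 32×12 + 2×53 + 1×219 = 209 + 384 + 106 + 219 = 918
link = 894/918 = 0.973856
Link Period 1→Period 2:
ΣP(Period 2)Q(Period 1) = 1×229 + 37×13 + 2×51 + 1×178 = 229 + 481 + 102 + 178 = 990
ΣP(Period 1)Q(Period 1) = 1×229 + 30×13 + 2×51 + 1×178 = 229 + 390 + 102 + 178 = 899
link = 990/899 = 1.101224
Chained index = 100 × 0.973856 × 1.101224 = 107.2433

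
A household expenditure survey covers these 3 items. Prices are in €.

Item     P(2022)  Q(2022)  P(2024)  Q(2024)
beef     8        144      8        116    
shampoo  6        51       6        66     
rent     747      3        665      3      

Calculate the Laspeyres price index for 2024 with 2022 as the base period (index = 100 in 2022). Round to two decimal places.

93.35

Laspeyres price index uses base-period quantities as weights.
ΣP(2024)·Q(2022) = 8×144 + 6×51 + 665×3 = 1152 + 306 + 1995 = 3453
ΣP(2022)·Q(2022) = 8×144 + 6×51 + 747×3 = 1152 + 306 + 2241 = 3699
Index = 3453 / 3699 × 100 = 93.3496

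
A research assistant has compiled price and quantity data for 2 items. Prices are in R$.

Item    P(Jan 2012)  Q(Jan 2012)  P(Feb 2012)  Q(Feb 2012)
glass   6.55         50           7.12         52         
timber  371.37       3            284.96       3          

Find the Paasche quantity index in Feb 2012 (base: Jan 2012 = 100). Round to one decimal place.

Paasche quantity index uses current-period prices as weights.
ΣP(Feb 2012)·Q(Feb 2012) = 7.12×52 + 284.96×3 = 370.24 + 854.88 = 1225.12
ΣP(Feb 2012)·Q(Jan 2012) = 7.12×50 + 284.96×3 = 356 + 854.88 = 1210.88
Index = 1225.12 / 1210.88 × 100 = 101.1760

101.2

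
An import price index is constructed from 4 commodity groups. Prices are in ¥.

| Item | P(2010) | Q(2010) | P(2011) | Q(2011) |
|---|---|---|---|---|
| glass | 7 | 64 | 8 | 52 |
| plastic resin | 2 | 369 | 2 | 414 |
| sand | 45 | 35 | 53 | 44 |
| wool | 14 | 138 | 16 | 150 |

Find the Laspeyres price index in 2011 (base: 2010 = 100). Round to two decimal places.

113.21

Laspeyres price index uses base-period quantities as weights.
ΣP(2011)·Q(2010) = 8×64 + 2×369 + 53×35 + 16×138 = 512 + 738 + 1855 + 2208 = 5313
ΣP(2010)·Q(2010) = 7×64 + 2×369 + 45×35 + 14×138 = 448 + 738 + 1575 + 1932 = 4693
Index = 5313 / 4693 × 100 = 113.2112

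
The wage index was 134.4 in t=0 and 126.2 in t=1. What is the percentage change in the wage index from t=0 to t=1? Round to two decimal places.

-6.10%

Change = (126.2 − 134.4) / 134.4 × 100
       = -8.2 / 134.4 × 100 = -6.1012%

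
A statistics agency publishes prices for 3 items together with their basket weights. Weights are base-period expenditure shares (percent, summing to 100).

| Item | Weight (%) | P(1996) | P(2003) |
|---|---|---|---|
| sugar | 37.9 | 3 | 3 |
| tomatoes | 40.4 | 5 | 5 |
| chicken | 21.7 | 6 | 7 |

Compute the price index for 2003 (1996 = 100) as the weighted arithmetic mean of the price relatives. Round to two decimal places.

sugar: 37.9 × (3/3) = 37.9 × 1.000000 = 37.9000
tomatoes: 40.4 × (5/5) = 40.4 × 1.000000 = 40.4000
chicken: 21.7 × (7/6) = 21.7 × 1.166667 = 25.3167
Index = Σ wᵢ·(p₁ᵢ/p₀ᵢ) = 37.9000 + 40.4000 + 25.3167 = 103.6167

103.62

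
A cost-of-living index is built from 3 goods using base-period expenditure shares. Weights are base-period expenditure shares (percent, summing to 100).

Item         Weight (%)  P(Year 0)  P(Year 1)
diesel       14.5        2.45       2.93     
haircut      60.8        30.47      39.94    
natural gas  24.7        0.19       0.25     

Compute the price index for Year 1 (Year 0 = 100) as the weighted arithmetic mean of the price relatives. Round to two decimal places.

diesel: 14.5 × (2.93/2.45) = 14.5 × 1.195918 = 17.3408
haircut: 60.8 × (39.94/30.47) = 60.8 × 1.310798 = 79.6965
natural gas: 24.7 × (0.25/0.19) = 24.7 × 1.315789 = 32.5000
Index = Σ wᵢ·(p₁ᵢ/p₀ᵢ) = 17.3408 + 79.6965 + 32.5000 = 129.5373

129.54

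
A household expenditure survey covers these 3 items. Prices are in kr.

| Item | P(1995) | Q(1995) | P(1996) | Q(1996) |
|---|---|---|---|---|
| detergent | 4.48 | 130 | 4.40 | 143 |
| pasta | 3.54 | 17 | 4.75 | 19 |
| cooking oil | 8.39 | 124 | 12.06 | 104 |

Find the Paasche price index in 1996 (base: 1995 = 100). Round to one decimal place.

124.9

Paasche price index uses current-period quantities as weights.
ΣP(1996)·Q(1996) = 4.40×143 + 4.75×19 + 12.06×104 = 629.2 + 90.25 + 1254.24 = 1973.69
ΣP(1995)·Q(1996) = 4.48×143 + 3.54×19 + 8.39×104 = 640.64 + 67.26 + 872.56 = 1580.46
Index = 1973.69 / 1580.46 × 100 = 124.8807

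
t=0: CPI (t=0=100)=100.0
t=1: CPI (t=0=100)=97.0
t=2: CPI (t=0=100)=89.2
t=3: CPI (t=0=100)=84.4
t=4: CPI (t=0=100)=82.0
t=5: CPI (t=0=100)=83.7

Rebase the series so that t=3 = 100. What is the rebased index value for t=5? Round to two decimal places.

Rebased(t=5) = 83.7 / 84.4 × 100 = 99.1706

99.17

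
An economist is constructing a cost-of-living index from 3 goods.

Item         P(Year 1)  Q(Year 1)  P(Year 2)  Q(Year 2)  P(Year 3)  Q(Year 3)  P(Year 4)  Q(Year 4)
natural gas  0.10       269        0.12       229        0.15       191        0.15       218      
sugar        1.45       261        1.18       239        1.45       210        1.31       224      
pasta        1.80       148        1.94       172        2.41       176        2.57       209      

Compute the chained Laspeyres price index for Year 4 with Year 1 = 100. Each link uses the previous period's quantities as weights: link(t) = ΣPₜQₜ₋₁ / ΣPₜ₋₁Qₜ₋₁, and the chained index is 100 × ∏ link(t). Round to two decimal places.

Link Year 1→Year 2:
ΣP(Year 2)Q(Year 1) = 0.12×269 + 1.18×261 + 1.94×148 = 32.28 + 307.98 + 287.12 = 627.38
ΣP(Year 1)Q(Year 1) = 0.10×269 + 1.45×261 + 1.80×148 = 26.9 + 378.45 + 266.4 = 671.75
link = 627.38/671.75 = 0.933949
Link Year 2→Year 3:
ΣP(Year 3)Q(Year 2) = 0.15×229 + 1.45×239 + 2.41×172 = 34.35 + 346.55 + 414.52 = 795.42
ΣP(Year 2)Q(Year 2) = 0.12×229 + 1.18×239 + 1.94×172 = 27.48 + 282.02 + 333.68 = 643.18
link = 795.42/643.18 = 1.236699
Link Year 3→Year 4:
ΣP(Year 4)Q(Year 3) = 0.15×191 + 1.31×210 + 2.57×176 = 28.65 + 275.1 + 452.32 = 756.07
ΣP(Year 3)Q(Year 3) = 0.15×191 + 1.45×210 + 2.41×176 = 28.65 + 304.5 + 424.16 = 757.31
link = 756.07/757.31 = 0.998363
Chained index = 100 × 0.933949 × 1.236699 × 0.998363 = 115.3122

115.31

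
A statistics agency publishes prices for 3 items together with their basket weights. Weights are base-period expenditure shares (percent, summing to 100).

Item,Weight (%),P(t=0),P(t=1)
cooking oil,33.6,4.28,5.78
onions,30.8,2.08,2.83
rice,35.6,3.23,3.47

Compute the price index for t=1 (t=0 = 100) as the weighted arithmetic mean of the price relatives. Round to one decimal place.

125.5

cooking oil: 33.6 × (5.78/4.28) = 33.6 × 1.350467 = 45.3757
onions: 30.8 × (2.83/2.08) = 30.8 × 1.360577 = 41.9058
rice: 35.6 × (3.47/3.23) = 35.6 × 1.074303 = 38.2452
Index = Σ wᵢ·(p₁ᵢ/p₀ᵢ) = 45.3757 + 41.9058 + 38.2452 = 125.5267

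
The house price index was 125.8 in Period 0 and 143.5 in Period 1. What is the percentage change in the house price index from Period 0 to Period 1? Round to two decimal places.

14.07%

Change = (143.5 − 125.8) / 125.8 × 100
       = 17.7 / 125.8 × 100 = 14.0700%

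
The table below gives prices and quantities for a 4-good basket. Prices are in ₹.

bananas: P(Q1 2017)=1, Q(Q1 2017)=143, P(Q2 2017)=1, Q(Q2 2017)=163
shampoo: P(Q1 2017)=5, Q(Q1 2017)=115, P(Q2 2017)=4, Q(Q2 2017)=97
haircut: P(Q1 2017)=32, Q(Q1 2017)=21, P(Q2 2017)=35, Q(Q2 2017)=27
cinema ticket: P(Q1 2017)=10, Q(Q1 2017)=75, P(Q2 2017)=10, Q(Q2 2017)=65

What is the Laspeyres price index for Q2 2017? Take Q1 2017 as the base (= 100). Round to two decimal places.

97.57

Laspeyres price index uses base-period quantities as weights.
ΣP(Q2 2017)·Q(Q1 2017) = 1×143 + 4×115 + 35×21 + 10×75 = 143 + 460 + 735 + 750 = 2088
ΣP(Q1 2017)·Q(Q1 2017) = 1×143 + 5×115 + 32×21 + 10×75 = 143 + 575 + 672 + 750 = 2140
Index = 2088 / 2140 × 100 = 97.5701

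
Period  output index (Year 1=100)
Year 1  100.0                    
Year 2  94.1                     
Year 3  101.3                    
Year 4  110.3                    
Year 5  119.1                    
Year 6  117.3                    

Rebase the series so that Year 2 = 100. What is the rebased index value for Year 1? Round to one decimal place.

Rebased(Year 1) = 100.0 / 94.1 × 100 = 106.2699

106.3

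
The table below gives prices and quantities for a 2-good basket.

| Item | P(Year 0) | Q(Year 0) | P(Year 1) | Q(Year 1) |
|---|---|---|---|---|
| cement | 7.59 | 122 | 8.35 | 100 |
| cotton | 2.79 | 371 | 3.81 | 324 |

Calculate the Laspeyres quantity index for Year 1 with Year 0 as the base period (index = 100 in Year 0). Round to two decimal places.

84.80

Laspeyres quantity index uses base-period prices as weights.
ΣP(Year 0)·Q(Year 1) = 7.59×100 + 2.79×324 = 759 + 903.96 = 1662.96
ΣP(Year 0)·Q(Year 0) = 7.59×122 + 2.79×371 = 925.98 + 1035.09 = 1961.07
Index = 1662.96 / 1961.07 × 100 = 84.7986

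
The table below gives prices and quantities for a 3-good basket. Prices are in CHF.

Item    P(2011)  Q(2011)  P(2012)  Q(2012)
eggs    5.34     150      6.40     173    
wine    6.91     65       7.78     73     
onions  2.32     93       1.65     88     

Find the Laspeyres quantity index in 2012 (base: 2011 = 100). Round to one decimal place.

Laspeyres quantity index uses base-period prices as weights.
ΣP(2011)·Q(2012) = 5.34×173 + 6.91×73 + 2.32×88 = 923.82 + 504.43 + 204.16 = 1632.41
ΣP(2011)·Q(2011) = 5.34×150 + 6.91×65 + 2.32×93 = 801 + 449.15 + 215.76 = 1465.91
Index = 1632.41 / 1465.91 × 100 = 111.3581

111.4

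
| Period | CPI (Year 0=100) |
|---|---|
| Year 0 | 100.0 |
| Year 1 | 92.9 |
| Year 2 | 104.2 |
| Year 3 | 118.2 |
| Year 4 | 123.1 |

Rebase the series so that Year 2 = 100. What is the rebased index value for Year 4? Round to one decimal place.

118.1

Rebased(Year 4) = 123.1 / 104.2 × 100 = 118.1382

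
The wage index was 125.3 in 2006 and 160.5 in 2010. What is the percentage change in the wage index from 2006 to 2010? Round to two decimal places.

28.09%

Change = (160.5 − 125.3) / 125.3 × 100
       = 35.2 / 125.3 × 100 = 28.0926%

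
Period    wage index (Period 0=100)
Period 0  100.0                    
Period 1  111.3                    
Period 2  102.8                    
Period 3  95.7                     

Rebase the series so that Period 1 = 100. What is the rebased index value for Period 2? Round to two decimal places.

Rebased(Period 2) = 102.8 / 111.3 × 100 = 92.3630

92.36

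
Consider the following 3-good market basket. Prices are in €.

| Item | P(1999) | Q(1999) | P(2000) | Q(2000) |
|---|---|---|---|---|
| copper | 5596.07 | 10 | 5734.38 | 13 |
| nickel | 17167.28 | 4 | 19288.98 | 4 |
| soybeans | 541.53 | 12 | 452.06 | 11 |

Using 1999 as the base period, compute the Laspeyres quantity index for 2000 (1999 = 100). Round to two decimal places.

Laspeyres quantity index uses base-period prices as weights.
ΣP(1999)·Q(2000) = 5596.07×13 + 17167.28×4 + 541.53×11 = 72748.91 + 68669.12 + 5956.83 = 147374.86
ΣP(1999)·Q(1999) = 5596.07×10 + 17167.28×4 + 541.53×12 = 55960.7 + 68669.12 + 6498.36 = 131128.18
Index = 147374.86 / 131128.18 × 100 = 112.3899

112.39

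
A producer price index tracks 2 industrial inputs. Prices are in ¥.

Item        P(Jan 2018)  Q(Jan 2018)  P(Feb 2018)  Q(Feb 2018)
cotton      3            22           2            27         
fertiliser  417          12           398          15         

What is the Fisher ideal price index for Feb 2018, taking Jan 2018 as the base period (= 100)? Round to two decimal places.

Laspeyres component (base-period weights):
ΣP(Feb 2018)Q(Jan 2018) = 2×22 + 398×12 = 44 + 4776 = 4820
ΣP(Jan 2018)Q(Jan 2018) = 3×22 + 417×12 = 66 + 5004 = 5070
L = 4820 / 5070 × 100 = 95.0690
Paasche component (current-period weights):
ΣP(Feb 2018)Q(Feb 2018) = 2×27 + 398×15 = 54 + 5970 = 6024
ΣP(Jan 2018)Q(Feb 2018) = 3×27 + 417×15 = 81 + 6255 = 6336
P = 6024 / 6336 × 100 = 95.0758
Fisher = √(L × P) = √(95.0690 × 95.0758) = 95.0724

95.07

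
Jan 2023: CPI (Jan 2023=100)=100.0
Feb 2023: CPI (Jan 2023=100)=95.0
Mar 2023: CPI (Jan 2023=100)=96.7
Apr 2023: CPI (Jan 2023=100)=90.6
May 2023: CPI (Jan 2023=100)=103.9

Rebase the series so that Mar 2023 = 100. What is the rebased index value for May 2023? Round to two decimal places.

107.45

Rebased(May 2023) = 103.9 / 96.7 × 100 = 107.4457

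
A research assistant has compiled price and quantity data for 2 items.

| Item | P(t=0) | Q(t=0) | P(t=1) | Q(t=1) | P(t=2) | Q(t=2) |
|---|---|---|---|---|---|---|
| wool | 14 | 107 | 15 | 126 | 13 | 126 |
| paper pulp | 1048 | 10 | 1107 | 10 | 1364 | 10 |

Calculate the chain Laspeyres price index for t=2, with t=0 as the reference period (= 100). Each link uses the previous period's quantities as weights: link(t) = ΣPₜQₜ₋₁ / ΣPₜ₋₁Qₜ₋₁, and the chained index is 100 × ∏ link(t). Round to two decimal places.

124.75

Link t=0→t=1:
ΣP(t=1)Q(t=0) = 15×107 + 1107×10 = 1605 + 11070 = 12675
ΣP(t=0)Q(t=0) = 14×107 + 1048×10 = 1498 + 10480 = 11978
link = 12675/11978 = 1.058190
Link t=1→t=2:
ΣP(t=2)Q(t=1) = 13×126 + 1364×10 = 1638 + 13640 = 15278
ΣP(t=1)Q(t=1) = 15×126 + 1107×10 = 1890 + 11070 = 12960
link = 15278/12960 = 1.178858
Chained index = 100 × 1.058190 × 1.178858 = 124.7456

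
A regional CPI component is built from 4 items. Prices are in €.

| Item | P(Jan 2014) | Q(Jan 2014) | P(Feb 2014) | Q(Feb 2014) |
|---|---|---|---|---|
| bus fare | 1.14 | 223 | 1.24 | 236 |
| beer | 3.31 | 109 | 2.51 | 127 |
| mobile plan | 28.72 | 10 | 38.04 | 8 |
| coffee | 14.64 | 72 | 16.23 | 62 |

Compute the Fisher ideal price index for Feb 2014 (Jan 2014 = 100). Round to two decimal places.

106.25

Laspeyres component (base-period weights):
ΣP(Feb 2014)Q(Jan 2014) = 1.24×223 + 2.51×109 + 38.04×10 + 16.23×72 = 276.52 + 273.59 + 380.4 + 1168.56 = 2099.07
ΣP(Jan 2014)Q(Jan 2014) = 1.14×223 + 3.31×109 + 28.72×10 + 14.64×72 = 254.22 + 360.79 + 287.2 + 1054.08 = 1956.29
L = 2099.07 / 1956.29 × 100 = 107.2985
Paasche component (current-period weights):
ΣP(Feb 2014)Q(Feb 2014) = 1.24×236 + 2.51×127 + 38.04×8 + 16.23×62 = 292.64 + 318.77 + 304.32 + 1006.26 = 1921.99
ΣP(Jan 2014)Q(Feb 2014) = 1.14×236 + 3.31×127 + 28.72×8 + 14.64×62 = 269.04 + 420.37 + 229.76 + 907.68 = 1826.85
P = 1921.99 / 1826.85 × 100 = 105.2079
Fisher = √(L × P) = √(107.2985 × 105.2079) = 106.2480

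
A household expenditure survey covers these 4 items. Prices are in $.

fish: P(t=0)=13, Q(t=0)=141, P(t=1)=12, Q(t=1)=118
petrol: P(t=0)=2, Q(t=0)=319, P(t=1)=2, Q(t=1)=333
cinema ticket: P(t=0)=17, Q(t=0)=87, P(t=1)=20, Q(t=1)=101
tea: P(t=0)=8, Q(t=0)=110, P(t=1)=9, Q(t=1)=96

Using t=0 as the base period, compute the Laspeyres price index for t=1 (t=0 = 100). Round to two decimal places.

Laspeyres price index uses base-period quantities as weights.
ΣP(t=1)·Q(t=0) = 12×141 + 2×319 + 20×87 + 9×110 = 1692 + 638 + 1740 + 990 = 5060
ΣP(t=0)·Q(t=0) = 13×141 + 2×319 + 17×87 + 8×110 = 1833 + 638 + 1479 + 880 = 4830
Index = 5060 / 4830 × 100 = 104.7619

104.76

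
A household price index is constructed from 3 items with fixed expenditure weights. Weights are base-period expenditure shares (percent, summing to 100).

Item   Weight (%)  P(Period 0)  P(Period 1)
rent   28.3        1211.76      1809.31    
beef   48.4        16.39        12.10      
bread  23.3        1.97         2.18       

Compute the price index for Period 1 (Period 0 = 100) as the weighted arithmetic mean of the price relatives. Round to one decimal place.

rent: 28.3 × (1809.31/1211.76) = 28.3 × 1.493126 = 42.2555
beef: 48.4 × (12.10/16.39) = 48.4 × 0.738255 = 35.7315
bread: 23.3 × (2.18/1.97) = 23.3 × 1.106599 = 25.7838
Index = Σ wᵢ·(p₁ᵢ/p₀ᵢ) = 42.2555 + 35.7315 + 25.7838 = 103.7708

103.8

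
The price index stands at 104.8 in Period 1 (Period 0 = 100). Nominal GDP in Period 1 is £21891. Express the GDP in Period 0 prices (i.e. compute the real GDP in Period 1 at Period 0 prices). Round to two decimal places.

Real = Nominal ÷ (Index/100) = 21891 ÷ (104.8/100)
     = 21891 ÷ 1.048 = 20888.3588

20888.36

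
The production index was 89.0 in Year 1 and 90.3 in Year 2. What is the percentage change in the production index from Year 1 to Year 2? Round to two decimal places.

1.46%

Change = (90.3 − 89.0) / 89.0 × 100
       = 1.3 / 89.0 × 100 = 1.4607%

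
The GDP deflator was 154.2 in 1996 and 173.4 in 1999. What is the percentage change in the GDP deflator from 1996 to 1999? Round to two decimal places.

12.45%

Change = (173.4 − 154.2) / 154.2 × 100
       = 19.2 / 154.2 × 100 = 12.4514%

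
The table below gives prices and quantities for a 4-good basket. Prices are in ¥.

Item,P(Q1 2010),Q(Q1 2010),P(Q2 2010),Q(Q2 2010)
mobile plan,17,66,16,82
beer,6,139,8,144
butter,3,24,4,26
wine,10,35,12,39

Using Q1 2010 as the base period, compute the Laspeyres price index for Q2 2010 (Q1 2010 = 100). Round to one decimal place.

112.9

Laspeyres price index uses base-period quantities as weights.
ΣP(Q2 2010)·Q(Q1 2010) = 16×66 + 8×139 + 4×24 + 12×35 = 1056 + 1112 + 96 + 420 = 2684
ΣP(Q1 2010)·Q(Q1 2010) = 17×66 + 6×139 + 3×24 + 10×35 = 1122 + 834 + 72 + 350 = 2378
Index = 2684 / 2378 × 100 = 112.8680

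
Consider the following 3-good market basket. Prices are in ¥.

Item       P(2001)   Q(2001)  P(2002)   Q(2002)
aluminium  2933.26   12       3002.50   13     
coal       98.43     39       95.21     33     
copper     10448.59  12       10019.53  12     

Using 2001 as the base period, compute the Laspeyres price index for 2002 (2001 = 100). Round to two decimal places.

Laspeyres price index uses base-period quantities as weights.
ΣP(2002)·Q(2001) = 3002.50×12 + 95.21×39 + 10019.53×12 = 36030 + 3713.19 + 120234.36 = 159977.55
ΣP(2001)·Q(2001) = 2933.26×12 + 98.43×39 + 10448.59×12 = 35199.12 + 3838.77 + 125383.08 = 164420.97
Index = 159977.55 / 164420.97 × 100 = 97.2975

97.30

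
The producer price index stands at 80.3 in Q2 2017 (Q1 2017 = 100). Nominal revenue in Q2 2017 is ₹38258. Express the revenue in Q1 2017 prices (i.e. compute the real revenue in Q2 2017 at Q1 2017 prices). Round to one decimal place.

Real = Nominal ÷ (Index/100) = 38258 ÷ (80.3/100)
     = 38258 ÷ 0.803 = 47643.8356

47643.8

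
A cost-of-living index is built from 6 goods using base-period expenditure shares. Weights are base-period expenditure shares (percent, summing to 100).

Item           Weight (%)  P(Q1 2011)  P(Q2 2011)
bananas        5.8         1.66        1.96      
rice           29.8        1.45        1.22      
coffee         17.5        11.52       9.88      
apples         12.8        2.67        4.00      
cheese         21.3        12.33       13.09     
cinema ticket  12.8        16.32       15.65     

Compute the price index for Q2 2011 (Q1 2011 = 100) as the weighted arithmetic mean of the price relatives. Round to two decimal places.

100.99

bananas: 5.8 × (1.96/1.66) = 5.8 × 1.180723 = 6.8482
rice: 29.8 × (1.22/1.45) = 29.8 × 0.841379 = 25.0731
coffee: 17.5 × (9.88/11.52) = 17.5 × 0.857639 = 15.0087
apples: 12.8 × (4.00/2.67) = 12.8 × 1.498127 = 19.1760
cheese: 21.3 × (13.09/12.33) = 21.3 × 1.061638 = 22.6129
cinema ticket: 12.8 × (15.65/16.32) = 12.8 × 0.958946 = 12.2745
Index = Σ wᵢ·(p₁ᵢ/p₀ᵢ) = 6.8482 + 25.0731 + 15.0087 + 19.1760 + 22.6129 + 12.2745 = 100.9934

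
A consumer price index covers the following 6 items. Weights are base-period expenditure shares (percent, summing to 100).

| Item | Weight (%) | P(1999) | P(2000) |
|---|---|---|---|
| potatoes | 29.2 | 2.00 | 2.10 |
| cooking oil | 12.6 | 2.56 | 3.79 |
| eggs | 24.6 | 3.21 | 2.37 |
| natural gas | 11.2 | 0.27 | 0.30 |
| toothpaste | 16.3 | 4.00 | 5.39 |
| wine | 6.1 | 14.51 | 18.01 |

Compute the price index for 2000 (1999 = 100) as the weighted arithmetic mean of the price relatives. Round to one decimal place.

109.5

potatoes: 29.2 × (2.10/2.00) = 29.2 × 1.050000 = 30.6600
cooking oil: 12.6 × (3.79/2.56) = 12.6 × 1.480469 = 18.6539
eggs: 24.6 × (2.37/3.21) = 24.6 × 0.738318 = 18.1626
natural gas: 11.2 × (0.30/0.27) = 11.2 × 1.111111 = 12.4444
toothpaste: 16.3 × (5.39/4.00) = 16.3 × 1.347500 = 21.9642
wine: 6.1 × (18.01/14.51) = 6.1 × 1.241213 = 7.5714
Index = Σ wᵢ·(p₁ᵢ/p₀ᵢ) = 30.6600 + 18.6539 + 18.1626 + 12.4444 + 21.9642 + 7.5714 = 109.4566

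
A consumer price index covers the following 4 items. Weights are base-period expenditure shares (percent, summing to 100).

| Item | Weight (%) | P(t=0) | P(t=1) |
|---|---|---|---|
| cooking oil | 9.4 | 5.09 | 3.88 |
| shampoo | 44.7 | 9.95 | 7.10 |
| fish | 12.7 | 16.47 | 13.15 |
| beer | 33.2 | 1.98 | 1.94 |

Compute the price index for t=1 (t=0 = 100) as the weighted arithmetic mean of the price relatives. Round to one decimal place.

81.7

cooking oil: 9.4 × (3.88/5.09) = 9.4 × 0.762279 = 7.1654
shampoo: 44.7 × (7.10/9.95) = 44.7 × 0.713568 = 31.8965
fish: 12.7 × (13.15/16.47) = 12.7 × 0.798421 = 10.1400
beer: 33.2 × (1.94/1.98) = 33.2 × 0.979798 = 32.5293
Index = Σ wᵢ·(p₁ᵢ/p₀ᵢ) = 7.1654 + 31.8965 + 10.1400 + 32.5293 = 81.7311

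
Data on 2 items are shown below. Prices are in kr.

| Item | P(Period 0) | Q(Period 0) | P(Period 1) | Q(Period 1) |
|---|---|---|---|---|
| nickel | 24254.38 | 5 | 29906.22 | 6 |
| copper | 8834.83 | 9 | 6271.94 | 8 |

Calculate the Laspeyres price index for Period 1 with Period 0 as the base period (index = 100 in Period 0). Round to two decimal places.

Laspeyres price index uses base-period quantities as weights.
ΣP(Period 1)·Q(Period 0) = 29906.22×5 + 6271.94×9 = 149531.1 + 56447.46 = 205978.56
ΣP(Period 0)·Q(Period 0) = 24254.38×5 + 8834.83×9 = 121271.9 + 79513.47 = 200785.37
Index = 205978.56 / 200785.37 × 100 = 102.5864

102.59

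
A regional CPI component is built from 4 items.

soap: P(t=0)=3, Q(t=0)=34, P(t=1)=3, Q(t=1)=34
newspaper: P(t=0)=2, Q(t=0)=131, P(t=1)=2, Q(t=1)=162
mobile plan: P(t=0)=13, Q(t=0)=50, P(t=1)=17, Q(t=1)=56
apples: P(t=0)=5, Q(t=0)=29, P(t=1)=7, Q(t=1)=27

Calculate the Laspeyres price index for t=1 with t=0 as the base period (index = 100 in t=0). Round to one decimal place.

Laspeyres price index uses base-period quantities as weights.
ΣP(t=1)·Q(t=0) = 3×34 + 2×131 + 17×50 + 7×29 = 102 + 262 + 850 + 203 = 1417
ΣP(t=0)·Q(t=0) = 3×34 + 2×131 + 13×50 + 5×29 = 102 + 262 + 650 + 145 = 1159
Index = 1417 / 1159 × 100 = 122.2606

122.3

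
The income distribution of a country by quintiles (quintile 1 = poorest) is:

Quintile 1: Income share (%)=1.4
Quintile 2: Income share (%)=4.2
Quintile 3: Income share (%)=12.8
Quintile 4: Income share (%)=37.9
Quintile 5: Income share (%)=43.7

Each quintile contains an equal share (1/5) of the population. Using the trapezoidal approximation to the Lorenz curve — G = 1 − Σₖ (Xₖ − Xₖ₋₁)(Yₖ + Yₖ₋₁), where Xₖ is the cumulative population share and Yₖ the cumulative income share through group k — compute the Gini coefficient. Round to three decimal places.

0.473

Cumulative income shares Yₖ: 0.0140, 0.0560, 0.1840, 0.5630, 1.0000
Σ (Xₖ−Xₖ₋₁)(Yₖ+Yₖ₋₁) = (1/5)(0.0140+0.0000) + (1/5)(0.0560+0.0140) + (1/5)(0.1840+0.0560) + (1/5)(0.5630+0.1840) + (1/5)(1.0000+0.5630)
  = 0.0028 + 0.0140 + 0.0480 + 0.1494 + 0.3126 = 0.5268
G = 1 − 0.5268 = 0.4732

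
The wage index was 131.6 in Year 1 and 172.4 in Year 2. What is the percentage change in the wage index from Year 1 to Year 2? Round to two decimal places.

Change = (172.4 − 131.6) / 131.6 × 100
       = 40.8 / 131.6 × 100 = 31.0030%

31.00%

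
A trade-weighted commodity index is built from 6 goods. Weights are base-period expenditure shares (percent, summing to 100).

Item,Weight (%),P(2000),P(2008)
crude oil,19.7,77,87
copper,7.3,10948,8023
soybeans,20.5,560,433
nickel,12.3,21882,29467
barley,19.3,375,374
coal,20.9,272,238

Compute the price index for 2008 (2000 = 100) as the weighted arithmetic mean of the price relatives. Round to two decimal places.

crude oil: 19.7 × (87/77) = 19.7 × 1.129870 = 22.2584
copper: 7.3 × (8023/10948) = 7.3 × 0.732828 = 5.3496
soybeans: 20.5 × (433/560) = 20.5 × 0.773214 = 15.8509
nickel: 12.3 × (29467/21882) = 12.3 × 1.346632 = 16.5636
barley: 19.3 × (374/375) = 19.3 × 0.997333 = 19.2485
coal: 20.9 × (238/272) = 20.9 × 0.875000 = 18.2875
Index = Σ wᵢ·(p₁ᵢ/p₀ᵢ) = 22.2584 + 5.3496 + 15.8509 + 16.5636 + 19.2485 + 18.2875 = 97.5586

97.56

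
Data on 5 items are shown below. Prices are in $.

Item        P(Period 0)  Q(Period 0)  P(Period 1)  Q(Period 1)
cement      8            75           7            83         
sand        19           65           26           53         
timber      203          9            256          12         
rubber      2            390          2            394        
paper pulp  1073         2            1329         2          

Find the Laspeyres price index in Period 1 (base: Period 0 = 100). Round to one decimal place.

120.8

Laspeyres price index uses base-period quantities as weights.
ΣP(Period 1)·Q(Period 0) = 7×75 + 26×65 + 256×9 + 2×390 + 1329×2 = 525 + 1690 + 2304 + 780 + 2658 = 7957
ΣP(Period 0)·Q(Period 0) = 8×75 + 19×65 + 203×9 + 2×390 + 1073×2 = 600 + 1235 + 1827 + 780 + 2146 = 6588
Index = 7957 / 6588 × 100 = 120.7802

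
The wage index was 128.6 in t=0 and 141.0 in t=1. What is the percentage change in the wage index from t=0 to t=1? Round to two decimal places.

9.64%

Change = (141.0 − 128.6) / 128.6 × 100
       = 12.4 / 128.6 × 100 = 9.6423%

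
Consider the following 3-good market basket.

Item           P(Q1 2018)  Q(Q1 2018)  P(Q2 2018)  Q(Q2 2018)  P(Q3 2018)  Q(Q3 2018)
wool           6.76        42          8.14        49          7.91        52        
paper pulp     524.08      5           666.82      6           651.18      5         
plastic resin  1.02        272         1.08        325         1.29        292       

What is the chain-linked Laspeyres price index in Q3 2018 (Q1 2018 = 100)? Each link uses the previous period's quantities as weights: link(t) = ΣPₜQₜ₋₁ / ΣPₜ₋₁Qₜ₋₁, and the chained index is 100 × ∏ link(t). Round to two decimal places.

123.80

Link Q1 2018→Q2 2018:
ΣP(Q2 2018)Q(Q1 2018) = 8.14×42 + 666.82×5 + 1.08×272 = 341.88 + 3334.1 + 293.76 = 3969.74
ΣP(Q1 2018)Q(Q1 2018) = 6.76×42 + 524.08×5 + 1.02×272 = 283.92 + 2620.4 + 277.44 = 3181.76
link = 3969.74/3181.76 = 1.247655
Link Q2 2018→Q3 2018:
ΣP(Q3 2018)Q(Q2 2018) = 7.91×49 + 651.18×6 + 1.29×325 = 387.59 + 3907.08 + 419.25 = 4713.92
ΣP(Q2 2018)Q(Q2 2018) = 8.14×49 + 666.82×6 + 1.08×325 = 398.86 + 4000.92 + 351 = 4750.78
link = 4713.92/4750.78 = 0.992241
Chained index = 100 × 1.247655 × 0.992241 = 123.7975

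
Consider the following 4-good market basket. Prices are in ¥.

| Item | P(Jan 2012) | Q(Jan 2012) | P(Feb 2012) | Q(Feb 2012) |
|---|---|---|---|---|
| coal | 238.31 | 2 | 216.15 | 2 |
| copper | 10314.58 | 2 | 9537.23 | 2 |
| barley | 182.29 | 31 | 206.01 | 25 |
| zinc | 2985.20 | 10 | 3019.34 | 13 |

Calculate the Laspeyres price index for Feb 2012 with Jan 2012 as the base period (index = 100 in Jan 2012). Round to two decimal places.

99.08

Laspeyres price index uses base-period quantities as weights.
ΣP(Feb 2012)·Q(Jan 2012) = 216.15×2 + 9537.23×2 + 206.01×31 + 3019.34×10 = 432.3 + 19074.46 + 6386.31 + 30193.4 = 56086.47
ΣP(Jan 2012)·Q(Jan 2012) = 238.31×2 + 10314.58×2 + 182.29×31 + 2985.20×10 = 476.62 + 20629.16 + 5650.99 + 29852 = 56608.77
Index = 56086.47 / 56608.77 × 100 = 99.0774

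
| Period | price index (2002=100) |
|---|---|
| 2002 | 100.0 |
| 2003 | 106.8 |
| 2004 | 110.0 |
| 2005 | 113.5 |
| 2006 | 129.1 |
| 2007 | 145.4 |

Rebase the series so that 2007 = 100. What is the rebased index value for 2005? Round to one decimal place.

78.1

Rebased(2005) = 113.5 / 145.4 × 100 = 78.0605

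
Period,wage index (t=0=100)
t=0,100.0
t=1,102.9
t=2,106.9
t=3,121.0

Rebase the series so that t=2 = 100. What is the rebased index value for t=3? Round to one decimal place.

113.2

Rebased(t=3) = 121.0 / 106.9 × 100 = 113.1899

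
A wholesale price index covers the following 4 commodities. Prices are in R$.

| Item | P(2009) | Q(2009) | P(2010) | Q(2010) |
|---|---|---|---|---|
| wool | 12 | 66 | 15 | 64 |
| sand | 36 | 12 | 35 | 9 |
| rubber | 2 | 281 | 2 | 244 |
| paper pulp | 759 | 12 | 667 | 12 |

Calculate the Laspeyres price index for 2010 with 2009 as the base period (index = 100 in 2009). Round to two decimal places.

91.57

Laspeyres price index uses base-period quantities as weights.
ΣP(2010)·Q(2009) = 15×66 + 35×12 + 2×281 + 667×12 = 990 + 420 + 562 + 8004 = 9976
ΣP(2009)·Q(2009) = 12×66 + 36×12 + 2×281 + 759×12 = 792 + 432 + 562 + 9108 = 10894
Index = 9976 / 10894 × 100 = 91.5733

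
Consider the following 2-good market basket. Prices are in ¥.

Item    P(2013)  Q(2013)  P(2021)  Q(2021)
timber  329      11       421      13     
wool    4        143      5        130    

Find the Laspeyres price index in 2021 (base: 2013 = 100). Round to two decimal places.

127.56

Laspeyres price index uses base-period quantities as weights.
ΣP(2021)·Q(2013) = 421×11 + 5×143 = 4631 + 715 = 5346
ΣP(2013)·Q(2013) = 329×11 + 4×143 = 3619 + 572 = 4191
Index = 5346 / 4191 × 100 = 127.5591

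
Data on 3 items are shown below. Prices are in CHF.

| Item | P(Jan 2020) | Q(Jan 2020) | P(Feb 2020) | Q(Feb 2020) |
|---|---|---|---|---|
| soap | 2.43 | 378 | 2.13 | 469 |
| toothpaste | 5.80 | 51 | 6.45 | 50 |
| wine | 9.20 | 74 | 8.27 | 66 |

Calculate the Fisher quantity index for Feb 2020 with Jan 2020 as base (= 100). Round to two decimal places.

107.21

Laspeyres component (base-period weights):
ΣP(Jan 2020)Q(Feb 2020) = 2.43×469 + 5.80×50 + 9.20×66 = 1139.67 + 290 + 607.2 = 2036.87
ΣP(Jan 2020)Q(Jan 2020) = 2.43×378 + 5.80×51 + 9.20×74 = 918.54 + 295.8 + 680.8 = 1895.14
L = 2036.87 / 1895.14 × 100 = 107.4786
Paasche component (current-period weights):
ΣP(Feb 2020)Q(Feb 2020) = 2.13×469 + 6.45×50 + 8.27×66 = 998.97 + 322.5 + 545.82 = 1867.29
ΣP(Feb 2020)Q(Jan 2020) = 2.13×378 + 6.45×51 + 8.27×74 = 805.14 + 328.95 + 611.98 = 1746.07
P = 1867.29 / 1746.07 × 100 = 106.9424
Fisher = √(L × P) = √(107.4786 × 106.9424) = 107.2102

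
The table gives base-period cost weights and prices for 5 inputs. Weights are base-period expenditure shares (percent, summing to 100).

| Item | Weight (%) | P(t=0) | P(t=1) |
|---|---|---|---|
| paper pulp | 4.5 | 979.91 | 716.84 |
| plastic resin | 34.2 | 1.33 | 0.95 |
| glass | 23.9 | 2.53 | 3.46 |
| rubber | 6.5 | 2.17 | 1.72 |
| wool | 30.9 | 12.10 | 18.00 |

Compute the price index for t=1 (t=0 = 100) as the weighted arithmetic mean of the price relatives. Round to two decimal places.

paper pulp: 4.5 × (716.84/979.91) = 4.5 × 0.731537 = 3.2919
plastic resin: 34.2 × (0.95/1.33) = 34.2 × 0.714286 = 24.4286
glass: 23.9 × (3.46/2.53) = 23.9 × 1.367589 = 32.6854
rubber: 6.5 × (1.72/2.17) = 6.5 × 0.792627 = 5.1521
wool: 30.9 × (18.00/12.10) = 30.9 × 1.487603 = 45.9669
Index = Σ wᵢ·(p₁ᵢ/p₀ᵢ) = 3.2919 + 24.4286 + 32.6854 + 5.1521 + 45.9669 = 111.5249

111.52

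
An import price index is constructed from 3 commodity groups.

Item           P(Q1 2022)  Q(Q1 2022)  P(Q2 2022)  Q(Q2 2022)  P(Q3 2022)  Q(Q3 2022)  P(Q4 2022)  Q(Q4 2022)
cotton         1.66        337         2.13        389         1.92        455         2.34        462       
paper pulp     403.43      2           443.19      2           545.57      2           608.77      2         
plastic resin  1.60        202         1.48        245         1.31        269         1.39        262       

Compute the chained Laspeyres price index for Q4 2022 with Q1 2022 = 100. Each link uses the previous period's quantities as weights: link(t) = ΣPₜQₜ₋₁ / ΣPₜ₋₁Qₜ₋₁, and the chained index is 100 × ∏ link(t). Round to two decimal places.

134.19

Link Q1 2022→Q2 2022:
ΣP(Q2 2022)Q(Q1 2022) = 2.13×337 + 443.19×2 + 1.48×202 = 717.81 + 886.38 + 298.96 = 1903.15
ΣP(Q1 2022)Q(Q1 2022) = 1.66×337 + 403.43×2 + 1.60×202 = 559.42 + 806.86 + 323.2 = 1689.48
link = 1903.15/1689.48 = 1.126471
Link Q2 2022→Q3 2022:
ΣP(Q3 2022)Q(Q2 2022) = 1.92×389 + 545.57×2 + 1.31×245 = 746.88 + 1091.14 + 320.95 = 2158.97
ΣP(Q2 2022)Q(Q2 2022) = 2.13×389 + 443.19×2 + 1.48×245 = 828.57 + 886.38 + 362.6 = 2077.55
link = 2158.97/2077.55 = 1.039190
Link Q3 2022→Q4 2022:
ΣP(Q4 2022)Q(Q3 2022) = 2.34×455 + 608.77×2 + 1.39×269 = 1064.7 + 1217.54 + 373.91 = 2656.15
ΣP(Q3 2022)Q(Q3 2022) = 1.92×455 + 545.57×2 + 1.31×269 = 873.6 + 1091.14 + 352.39 = 2317.13
link = 2656.15/2317.13 = 1.146310
Chained index = 100 × 1.126471 × 1.039190 × 1.146310 = 134.1891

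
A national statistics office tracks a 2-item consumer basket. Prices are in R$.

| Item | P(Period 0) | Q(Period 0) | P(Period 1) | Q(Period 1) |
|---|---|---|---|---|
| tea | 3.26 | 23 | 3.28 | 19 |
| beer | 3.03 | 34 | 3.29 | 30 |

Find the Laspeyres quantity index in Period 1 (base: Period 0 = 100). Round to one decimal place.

85.9

Laspeyres quantity index uses base-period prices as weights.
ΣP(Period 0)·Q(Period 1) = 3.26×19 + 3.03×30 = 61.94 + 90.9 = 152.84
ΣP(Period 0)·Q(Period 0) = 3.26×23 + 3.03×34 = 74.98 + 103.02 = 178
Index = 152.84 / 178 × 100 = 85.8652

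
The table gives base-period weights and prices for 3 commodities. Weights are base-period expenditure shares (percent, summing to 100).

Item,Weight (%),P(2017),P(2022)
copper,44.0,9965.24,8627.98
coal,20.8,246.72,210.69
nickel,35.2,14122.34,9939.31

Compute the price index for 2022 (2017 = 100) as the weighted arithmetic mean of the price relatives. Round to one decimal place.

80.6

copper: 44.0 × (8627.98/9965.24) = 44.0 × 0.865808 = 38.0955
coal: 20.8 × (210.69/246.72) = 20.8 × 0.853964 = 17.7625
nickel: 35.2 × (9939.31/14122.34) = 35.2 × 0.703801 = 24.7738
Index = Σ wᵢ·(p₁ᵢ/p₀ᵢ) = 38.0955 + 17.7625 + 24.7738 = 80.6318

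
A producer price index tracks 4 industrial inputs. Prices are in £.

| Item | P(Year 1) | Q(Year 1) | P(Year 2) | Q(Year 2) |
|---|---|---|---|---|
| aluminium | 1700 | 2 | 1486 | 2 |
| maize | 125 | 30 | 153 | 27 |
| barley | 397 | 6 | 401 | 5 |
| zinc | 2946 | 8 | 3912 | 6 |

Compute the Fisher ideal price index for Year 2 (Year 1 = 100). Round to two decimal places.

Laspeyres component (base-period weights):
ΣP(Year 2)Q(Year 1) = 1486×2 + 153×30 + 401×6 + 3912×8 = 2972 + 4590 + 2406 + 31296 = 41264
ΣP(Year 1)Q(Year 1) = 1700×2 + 125×30 + 397×6 + 2946×8 = 3400 + 3750 + 2382 + 23568 = 33100
L = 41264 / 33100 × 100 = 124.6647
Paasche component (current-period weights):
ΣP(Year 2)Q(Year 2) = 1486×2 + 153×27 + 401×5 + 3912×6 = 2972 + 4131 + 2005 + 23472 = 32580
ΣP(Year 1)Q(Year 2) = 1700×2 + 125×27 + 397×5 + 2946×6 = 3400 + 3375 + 1985 + 17676 = 26436
P = 32580 / 26436 × 100 = 123.2410
Fisher = √(L × P) = √(124.6647 × 123.2410) = 123.9508

123.95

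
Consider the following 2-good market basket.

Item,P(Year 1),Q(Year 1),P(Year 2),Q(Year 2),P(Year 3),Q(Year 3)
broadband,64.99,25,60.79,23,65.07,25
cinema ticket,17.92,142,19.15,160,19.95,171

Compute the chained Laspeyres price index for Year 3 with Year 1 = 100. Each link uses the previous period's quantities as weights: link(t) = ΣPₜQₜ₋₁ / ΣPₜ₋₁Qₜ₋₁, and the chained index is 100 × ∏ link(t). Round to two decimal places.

106.83

Link Year 1→Year 2:
ΣP(Year 2)Q(Year 1) = 60.79×25 + 19.15×142 = 1519.75 + 2719.3 = 4239.05
ΣP(Year 1)Q(Year 1) = 64.99×25 + 17.92×142 = 1624.75 + 2544.64 = 4169.39
link = 4239.05/4169.39 = 1.016707
Link Year 2→Year 3:
ΣP(Year 3)Q(Year 2) = 65.07×23 + 19.95×160 = 1496.61 + 3192 = 4688.61
ΣP(Year 2)Q(Year 2) = 60.79×23 + 19.15×160 = 1398.17 + 3064 = 4462.17
link = 4688.61/4462.17 = 1.050747
Chained index = 100 × 1.016707 × 1.050747 = 106.8302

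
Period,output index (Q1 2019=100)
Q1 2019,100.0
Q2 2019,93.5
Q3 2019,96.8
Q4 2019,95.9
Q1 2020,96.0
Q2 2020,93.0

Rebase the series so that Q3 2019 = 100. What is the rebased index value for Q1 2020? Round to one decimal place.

99.2

Rebased(Q1 2020) = 96.0 / 96.8 × 100 = 99.1736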